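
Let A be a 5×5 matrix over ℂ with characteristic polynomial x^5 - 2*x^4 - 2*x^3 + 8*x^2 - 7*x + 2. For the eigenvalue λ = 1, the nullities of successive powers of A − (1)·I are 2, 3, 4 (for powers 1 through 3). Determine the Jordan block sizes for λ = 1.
Block sizes for λ = 1: [3, 1]

From the dimensions of kernels of powers, the number of Jordan blocks of size at least j is d_j − d_{j−1} where d_j = dim ker(N^j) (with d_0 = 0). Computing the differences gives [2, 1, 1].
The number of blocks of size exactly k is (#blocks of size ≥ k) − (#blocks of size ≥ k + 1), so the partition is: 1 block(s) of size 1, 1 block(s) of size 3.
In nonincreasing order the block sizes are [3, 1].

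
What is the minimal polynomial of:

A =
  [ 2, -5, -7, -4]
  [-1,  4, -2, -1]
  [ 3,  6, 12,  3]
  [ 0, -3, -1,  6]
x^2 - 12*x + 36

The characteristic polynomial is χ_A(x) = (x - 6)^4, so the eigenvalues are known. The minimal polynomial is
  m_A(x) = Π_λ (x − λ)^{k_λ}
where k_λ is the size of the *largest* Jordan block for λ (equivalently, the smallest k with (A − λI)^k v = 0 for every generalised eigenvector v of λ).

  λ = 6: largest Jordan block has size 2, contributing (x − 6)^2

So m_A(x) = (x - 6)^2 = x^2 - 12*x + 36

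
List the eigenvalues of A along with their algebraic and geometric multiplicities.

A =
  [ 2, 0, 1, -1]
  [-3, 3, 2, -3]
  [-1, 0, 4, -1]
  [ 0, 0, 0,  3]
λ = 3: alg = 4, geom = 2

Step 1 — factor the characteristic polynomial to read off the algebraic multiplicities:
  χ_A(x) = (x - 3)^4

Step 2 — compute geometric multiplicities via the rank-nullity identity g(λ) = n − rank(A − λI):
  rank(A − (3)·I) = 2, so dim ker(A − (3)·I) = n − 2 = 2

Summary:
  λ = 3: algebraic multiplicity = 4, geometric multiplicity = 2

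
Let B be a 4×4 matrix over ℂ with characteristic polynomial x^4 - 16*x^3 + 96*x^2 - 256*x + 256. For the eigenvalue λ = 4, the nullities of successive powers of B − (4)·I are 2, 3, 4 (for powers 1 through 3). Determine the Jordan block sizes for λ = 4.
Block sizes for λ = 4: [3, 1]

From the dimensions of kernels of powers, the number of Jordan blocks of size at least j is d_j − d_{j−1} where d_j = dim ker(N^j) (with d_0 = 0). Computing the differences gives [2, 1, 1].
The number of blocks of size exactly k is (#blocks of size ≥ k) − (#blocks of size ≥ k + 1), so the partition is: 1 block(s) of size 1, 1 block(s) of size 3.
In nonincreasing order the block sizes are [3, 1].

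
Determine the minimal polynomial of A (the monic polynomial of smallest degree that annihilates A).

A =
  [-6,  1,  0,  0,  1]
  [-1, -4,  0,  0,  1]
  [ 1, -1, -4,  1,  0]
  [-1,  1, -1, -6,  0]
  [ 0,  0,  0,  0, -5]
x^2 + 10*x + 25

The characteristic polynomial is χ_A(x) = (x + 5)^5, so the eigenvalues are known. The minimal polynomial is
  m_A(x) = Π_λ (x − λ)^{k_λ}
where k_λ is the size of the *largest* Jordan block for λ (equivalently, the smallest k with (A − λI)^k v = 0 for every generalised eigenvector v of λ).

  λ = -5: largest Jordan block has size 2, contributing (x + 5)^2

So m_A(x) = (x + 5)^2 = x^2 + 10*x + 25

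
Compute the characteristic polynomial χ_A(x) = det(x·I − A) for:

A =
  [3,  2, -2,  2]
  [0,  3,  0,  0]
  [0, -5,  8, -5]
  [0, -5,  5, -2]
x^4 - 12*x^3 + 54*x^2 - 108*x + 81

Expanding det(x·I − A) (e.g. by cofactor expansion or by noting that A is similar to its Jordan form J, which has the same characteristic polynomial as A) gives
  χ_A(x) = x^4 - 12*x^3 + 54*x^2 - 108*x + 81
which factors as (x - 3)^4. The eigenvalues (with algebraic multiplicities) are λ = 3 with multiplicity 4.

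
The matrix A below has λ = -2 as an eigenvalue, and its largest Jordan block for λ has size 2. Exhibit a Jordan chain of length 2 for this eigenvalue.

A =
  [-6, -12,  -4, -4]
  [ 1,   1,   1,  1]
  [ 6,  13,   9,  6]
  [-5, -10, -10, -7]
A Jordan chain for λ = -2 of length 2:
v_1 = (4, -1, -1, 0)ᵀ
v_2 = (2, -1, 0, 0)ᵀ

Let N = A − (-2)·I. We want v_2 with N^2 v_2 = 0 but N^1 v_2 ≠ 0; then v_{j-1} := N · v_j for j = 2, …, 2.

Pick v_2 = (2, -1, 0, 0)ᵀ.
Then v_1 = N · v_2 = (4, -1, -1, 0)ᵀ.

Sanity check: (A − (-2)·I) v_1 = (0, 0, 0, 0)ᵀ = 0. ✓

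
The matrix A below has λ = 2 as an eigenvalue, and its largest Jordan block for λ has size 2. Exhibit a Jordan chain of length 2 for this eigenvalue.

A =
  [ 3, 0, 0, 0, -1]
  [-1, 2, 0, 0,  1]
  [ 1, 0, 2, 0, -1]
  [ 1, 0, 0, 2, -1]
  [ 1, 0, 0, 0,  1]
A Jordan chain for λ = 2 of length 2:
v_1 = (1, -1, 1, 1, 1)ᵀ
v_2 = (1, 0, 0, 0, 0)ᵀ

Let N = A − (2)·I. We want v_2 with N^2 v_2 = 0 but N^1 v_2 ≠ 0; then v_{j-1} := N · v_j for j = 2, …, 2.

Pick v_2 = (1, 0, 0, 0, 0)ᵀ.
Then v_1 = N · v_2 = (1, -1, 1, 1, 1)ᵀ.

Sanity check: (A − (2)·I) v_1 = (0, 0, 0, 0, 0)ᵀ = 0. ✓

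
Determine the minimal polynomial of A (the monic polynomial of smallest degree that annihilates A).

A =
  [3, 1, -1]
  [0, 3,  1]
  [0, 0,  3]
x^3 - 9*x^2 + 27*x - 27

The characteristic polynomial is χ_A(x) = (x - 3)^3, so the eigenvalues are known. The minimal polynomial is
  m_A(x) = Π_λ (x − λ)^{k_λ}
where k_λ is the size of the *largest* Jordan block for λ (equivalently, the smallest k with (A − λI)^k v = 0 for every generalised eigenvector v of λ).

  λ = 3: largest Jordan block has size 3, contributing (x − 3)^3

So m_A(x) = (x - 3)^3 = x^3 - 9*x^2 + 27*x - 27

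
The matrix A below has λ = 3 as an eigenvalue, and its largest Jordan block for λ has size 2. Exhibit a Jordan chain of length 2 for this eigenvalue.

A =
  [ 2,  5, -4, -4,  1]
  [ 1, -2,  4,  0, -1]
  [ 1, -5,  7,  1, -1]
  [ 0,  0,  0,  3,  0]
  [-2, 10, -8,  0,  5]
A Jordan chain for λ = 3 of length 2:
v_1 = (-1, 1, 1, 0, -2)ᵀ
v_2 = (1, 0, 0, 0, 0)ᵀ

Let N = A − (3)·I. We want v_2 with N^2 v_2 = 0 but N^1 v_2 ≠ 0; then v_{j-1} := N · v_j for j = 2, …, 2.

Pick v_2 = (1, 0, 0, 0, 0)ᵀ.
Then v_1 = N · v_2 = (-1, 1, 1, 0, -2)ᵀ.

Sanity check: (A − (3)·I) v_1 = (0, 0, 0, 0, 0)ᵀ = 0. ✓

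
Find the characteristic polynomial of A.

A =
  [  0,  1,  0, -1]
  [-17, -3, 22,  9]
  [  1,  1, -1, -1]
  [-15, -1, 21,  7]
x^4 - 3*x^3 - 15*x^2 - 17*x - 6

Expanding det(x·I − A) (e.g. by cofactor expansion or by noting that A is similar to its Jordan form J, which has the same characteristic polynomial as A) gives
  χ_A(x) = x^4 - 3*x^3 - 15*x^2 - 17*x - 6
which factors as (x - 6)*(x + 1)^3. The eigenvalues (with algebraic multiplicities) are λ = -1 with multiplicity 3, λ = 6 with multiplicity 1.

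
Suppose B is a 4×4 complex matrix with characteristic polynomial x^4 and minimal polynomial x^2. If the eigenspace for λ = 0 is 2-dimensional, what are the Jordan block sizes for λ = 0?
Block sizes for λ = 0: [2, 2]

Step 1 — from the characteristic polynomial, algebraic multiplicity of λ = 0 is 4. From dim ker(B − (0)·I) = 2, there are exactly 2 Jordan blocks for λ = 0.
Step 2 — from the minimal polynomial, the factor (x − 0)^2 tells us the largest block for λ = 0 has size 2.
Step 3 — with total size 4, 2 blocks, and largest block 2, the block sizes (in nonincreasing order) are [2, 2].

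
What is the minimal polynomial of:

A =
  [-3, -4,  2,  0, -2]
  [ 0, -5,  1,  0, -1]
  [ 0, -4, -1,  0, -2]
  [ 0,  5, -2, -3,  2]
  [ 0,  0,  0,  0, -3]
x^3 + 9*x^2 + 27*x + 27

The characteristic polynomial is χ_A(x) = (x + 3)^5, so the eigenvalues are known. The minimal polynomial is
  m_A(x) = Π_λ (x − λ)^{k_λ}
where k_λ is the size of the *largest* Jordan block for λ (equivalently, the smallest k with (A − λI)^k v = 0 for every generalised eigenvector v of λ).

  λ = -3: largest Jordan block has size 3, contributing (x + 3)^3

So m_A(x) = (x + 3)^3 = x^3 + 9*x^2 + 27*x + 27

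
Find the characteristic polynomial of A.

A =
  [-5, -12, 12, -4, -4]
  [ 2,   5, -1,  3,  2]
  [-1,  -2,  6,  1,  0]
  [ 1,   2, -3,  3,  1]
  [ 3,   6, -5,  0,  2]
x^5 - 11*x^4 + 46*x^3 - 90*x^2 + 81*x - 27

Expanding det(x·I − A) (e.g. by cofactor expansion or by noting that A is similar to its Jordan form J, which has the same characteristic polynomial as A) gives
  χ_A(x) = x^5 - 11*x^4 + 46*x^3 - 90*x^2 + 81*x - 27
which factors as (x - 3)^3*(x - 1)^2. The eigenvalues (with algebraic multiplicities) are λ = 1 with multiplicity 2, λ = 3 with multiplicity 3.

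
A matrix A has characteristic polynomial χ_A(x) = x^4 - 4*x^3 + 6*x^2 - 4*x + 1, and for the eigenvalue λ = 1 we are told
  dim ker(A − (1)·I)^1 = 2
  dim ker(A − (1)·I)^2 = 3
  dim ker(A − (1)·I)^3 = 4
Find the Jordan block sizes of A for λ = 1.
Block sizes for λ = 1: [3, 1]

From the dimensions of kernels of powers, the number of Jordan blocks of size at least j is d_j − d_{j−1} where d_j = dim ker(N^j) (with d_0 = 0). Computing the differences gives [2, 1, 1].
The number of blocks of size exactly k is (#blocks of size ≥ k) − (#blocks of size ≥ k + 1), so the partition is: 1 block(s) of size 1, 1 block(s) of size 3.
In nonincreasing order the block sizes are [3, 1].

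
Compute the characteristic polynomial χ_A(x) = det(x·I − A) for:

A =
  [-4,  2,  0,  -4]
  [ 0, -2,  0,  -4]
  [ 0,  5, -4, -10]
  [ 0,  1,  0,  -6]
x^4 + 16*x^3 + 96*x^2 + 256*x + 256

Expanding det(x·I − A) (e.g. by cofactor expansion or by noting that A is similar to its Jordan form J, which has the same characteristic polynomial as A) gives
  χ_A(x) = x^4 + 16*x^3 + 96*x^2 + 256*x + 256
which factors as (x + 4)^4. The eigenvalues (with algebraic multiplicities) are λ = -4 with multiplicity 4.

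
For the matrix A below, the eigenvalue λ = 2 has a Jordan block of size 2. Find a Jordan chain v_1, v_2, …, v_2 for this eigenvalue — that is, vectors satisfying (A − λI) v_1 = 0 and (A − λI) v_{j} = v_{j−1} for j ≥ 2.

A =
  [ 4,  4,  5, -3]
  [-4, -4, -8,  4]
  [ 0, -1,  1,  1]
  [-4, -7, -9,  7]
A Jordan chain for λ = 2 of length 2:
v_1 = (2, -4, 0, -4)ᵀ
v_2 = (1, 0, 0, 0)ᵀ

Let N = A − (2)·I. We want v_2 with N^2 v_2 = 0 but N^1 v_2 ≠ 0; then v_{j-1} := N · v_j for j = 2, …, 2.

Pick v_2 = (1, 0, 0, 0)ᵀ.
Then v_1 = N · v_2 = (2, -4, 0, -4)ᵀ.

Sanity check: (A − (2)·I) v_1 = (0, 0, 0, 0)ᵀ = 0. ✓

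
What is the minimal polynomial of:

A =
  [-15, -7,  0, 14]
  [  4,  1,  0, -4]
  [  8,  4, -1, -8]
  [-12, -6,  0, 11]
x^2 + 2*x + 1

The characteristic polynomial is χ_A(x) = (x + 1)^4, so the eigenvalues are known. The minimal polynomial is
  m_A(x) = Π_λ (x − λ)^{k_λ}
where k_λ is the size of the *largest* Jordan block for λ (equivalently, the smallest k with (A − λI)^k v = 0 for every generalised eigenvector v of λ).

  λ = -1: largest Jordan block has size 2, contributing (x + 1)^2

So m_A(x) = (x + 1)^2 = x^2 + 2*x + 1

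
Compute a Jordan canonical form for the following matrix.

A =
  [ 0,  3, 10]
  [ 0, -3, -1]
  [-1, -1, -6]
J_3(-3)

The characteristic polynomial is
  det(x·I − A) = x^3 + 9*x^2 + 27*x + 27 = (x + 3)^3

Eigenvalues and multiplicities (the geometric multiplicity of λ is n − rank(A − λI), which equals the number of Jordan blocks for λ):
  λ = -3: algebraic multiplicity = 3, geometric multiplicity = 1

Determining the block sizes for each eigenvalue:
  λ = -3: one block (gm = 1), so the single block has size am = 3 → block sizes [3]

Assembling the blocks gives a Jordan form
J =
  [-3,  1,  0]
  [ 0, -3,  1]
  [ 0,  0, -3]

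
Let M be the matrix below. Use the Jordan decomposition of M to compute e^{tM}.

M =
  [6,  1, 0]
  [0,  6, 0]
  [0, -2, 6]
e^{tM} =
  [exp(6*t), t*exp(6*t), 0]
  [0, exp(6*t), 0]
  [0, -2*t*exp(6*t), exp(6*t)]

Strategy: write M = P · J · P⁻¹ where J is a Jordan canonical form, so e^{tM} = P · e^{tJ} · P⁻¹, and e^{tJ} can be computed block-by-block.

M has Jordan form
J =
  [6, 1, 0]
  [0, 6, 0]
  [0, 0, 6]
(up to reordering of blocks).

Per-block formulas:
  For a 1×1 block at λ = 6: exp(t · [6]) = [e^(6t)].
  For a 2×2 Jordan block J_2(6): exp(t · J_2(6)) = e^(6t)·(I + t·N), where N is the 2×2 nilpotent shift.

After assembling e^{tJ} and conjugating by P, we get:

e^{tM} =
  [exp(6*t), t*exp(6*t), 0]
  [0, exp(6*t), 0]
  [0, -2*t*exp(6*t), exp(6*t)]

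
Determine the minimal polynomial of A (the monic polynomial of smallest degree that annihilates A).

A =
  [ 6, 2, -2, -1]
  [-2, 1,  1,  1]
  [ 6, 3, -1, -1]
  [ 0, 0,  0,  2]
x^2 - 4*x + 4

The characteristic polynomial is χ_A(x) = (x - 2)^4, so the eigenvalues are known. The minimal polynomial is
  m_A(x) = Π_λ (x − λ)^{k_λ}
where k_λ is the size of the *largest* Jordan block for λ (equivalently, the smallest k with (A − λI)^k v = 0 for every generalised eigenvector v of λ).

  λ = 2: largest Jordan block has size 2, contributing (x − 2)^2

So m_A(x) = (x - 2)^2 = x^2 - 4*x + 4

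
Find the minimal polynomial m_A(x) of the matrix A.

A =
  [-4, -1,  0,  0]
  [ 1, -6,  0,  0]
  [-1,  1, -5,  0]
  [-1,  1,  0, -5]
x^2 + 10*x + 25

The characteristic polynomial is χ_A(x) = (x + 5)^4, so the eigenvalues are known. The minimal polynomial is
  m_A(x) = Π_λ (x − λ)^{k_λ}
where k_λ is the size of the *largest* Jordan block for λ (equivalently, the smallest k with (A − λI)^k v = 0 for every generalised eigenvector v of λ).

  λ = -5: largest Jordan block has size 2, contributing (x + 5)^2

So m_A(x) = (x + 5)^2 = x^2 + 10*x + 25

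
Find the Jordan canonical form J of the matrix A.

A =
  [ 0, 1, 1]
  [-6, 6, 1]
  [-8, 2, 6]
J_3(4)

The characteristic polynomial is
  det(x·I − A) = x^3 - 12*x^2 + 48*x - 64 = (x - 4)^3

Eigenvalues and multiplicities (the geometric multiplicity of λ is n − rank(A − λI), which equals the number of Jordan blocks for λ):
  λ = 4: algebraic multiplicity = 3, geometric multiplicity = 1

Determining the block sizes for each eigenvalue:
  λ = 4: one block (gm = 1), so the single block has size am = 3 → block sizes [3]

Assembling the blocks gives a Jordan form
J =
  [4, 1, 0]
  [0, 4, 1]
  [0, 0, 4]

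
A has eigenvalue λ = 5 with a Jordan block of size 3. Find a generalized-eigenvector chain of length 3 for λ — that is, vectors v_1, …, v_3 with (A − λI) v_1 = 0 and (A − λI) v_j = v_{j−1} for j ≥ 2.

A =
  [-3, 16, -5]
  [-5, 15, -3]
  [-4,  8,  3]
A Jordan chain for λ = 5 of length 3:
v_1 = (4, 2, 0)ᵀ
v_2 = (-8, -5, -4)ᵀ
v_3 = (1, 0, 0)ᵀ

Let N = A − (5)·I. We want v_3 with N^3 v_3 = 0 but N^2 v_3 ≠ 0; then v_{j-1} := N · v_j for j = 3, …, 2.

Pick v_3 = (1, 0, 0)ᵀ.
Then v_2 = N · v_3 = (-8, -5, -4)ᵀ.
Then v_1 = N · v_2 = (4, 2, 0)ᵀ.

Sanity check: (A − (5)·I) v_1 = (0, 0, 0)ᵀ = 0. ✓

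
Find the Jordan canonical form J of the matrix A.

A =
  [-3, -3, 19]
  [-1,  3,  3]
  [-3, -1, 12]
J_3(4)

The characteristic polynomial is
  det(x·I − A) = x^3 - 12*x^2 + 48*x - 64 = (x - 4)^3

Eigenvalues and multiplicities (the geometric multiplicity of λ is n − rank(A − λI), which equals the number of Jordan blocks for λ):
  λ = 4: algebraic multiplicity = 3, geometric multiplicity = 1

Determining the block sizes for each eigenvalue:
  λ = 4: one block (gm = 1), so the single block has size am = 3 → block sizes [3]

Assembling the blocks gives a Jordan form
J =
  [4, 1, 0]
  [0, 4, 1]
  [0, 0, 4]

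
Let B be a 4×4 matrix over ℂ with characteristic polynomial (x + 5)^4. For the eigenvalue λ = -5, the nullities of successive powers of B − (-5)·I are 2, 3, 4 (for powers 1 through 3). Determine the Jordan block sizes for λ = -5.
Block sizes for λ = -5: [3, 1]

From the dimensions of kernels of powers, the number of Jordan blocks of size at least j is d_j − d_{j−1} where d_j = dim ker(N^j) (with d_0 = 0). Computing the differences gives [2, 1, 1].
The number of blocks of size exactly k is (#blocks of size ≥ k) − (#blocks of size ≥ k + 1), so the partition is: 1 block(s) of size 1, 1 block(s) of size 3.
In nonincreasing order the block sizes are [3, 1].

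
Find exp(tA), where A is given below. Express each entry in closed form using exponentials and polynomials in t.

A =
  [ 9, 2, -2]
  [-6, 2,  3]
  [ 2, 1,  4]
e^{tA} =
  [4*t*exp(5*t) + exp(5*t), 2*t*exp(5*t), -2*t*exp(5*t)]
  [-6*t*exp(5*t), -3*t*exp(5*t) + exp(5*t), 3*t*exp(5*t)]
  [2*t*exp(5*t), t*exp(5*t), -t*exp(5*t) + exp(5*t)]

Strategy: write A = P · J · P⁻¹ where J is a Jordan canonical form, so e^{tA} = P · e^{tJ} · P⁻¹, and e^{tJ} can be computed block-by-block.

A has Jordan form
J =
  [5, 1, 0]
  [0, 5, 0]
  [0, 0, 5]
(up to reordering of blocks).

Per-block formulas:
  For a 1×1 block at λ = 5: exp(t · [5]) = [e^(5t)].
  For a 2×2 Jordan block J_2(5): exp(t · J_2(5)) = e^(5t)·(I + t·N), where N is the 2×2 nilpotent shift.

After assembling e^{tJ} and conjugating by P, we get:

e^{tA} =
  [4*t*exp(5*t) + exp(5*t), 2*t*exp(5*t), -2*t*exp(5*t)]
  [-6*t*exp(5*t), -3*t*exp(5*t) + exp(5*t), 3*t*exp(5*t)]
  [2*t*exp(5*t), t*exp(5*t), -t*exp(5*t) + exp(5*t)]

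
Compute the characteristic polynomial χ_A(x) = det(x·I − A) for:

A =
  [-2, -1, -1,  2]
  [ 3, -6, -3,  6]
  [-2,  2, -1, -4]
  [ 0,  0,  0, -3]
x^4 + 12*x^3 + 54*x^2 + 108*x + 81

Expanding det(x·I − A) (e.g. by cofactor expansion or by noting that A is similar to its Jordan form J, which has the same characteristic polynomial as A) gives
  χ_A(x) = x^4 + 12*x^3 + 54*x^2 + 108*x + 81
which factors as (x + 3)^4. The eigenvalues (with algebraic multiplicities) are λ = -3 with multiplicity 4.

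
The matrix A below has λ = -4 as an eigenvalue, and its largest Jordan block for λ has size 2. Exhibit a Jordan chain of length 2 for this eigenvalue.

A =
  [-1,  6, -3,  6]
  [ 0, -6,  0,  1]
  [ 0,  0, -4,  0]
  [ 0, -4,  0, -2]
A Jordan chain for λ = -4 of length 2:
v_1 = (12, -2, 0, -4)ᵀ
v_2 = (2, 1, 0, 0)ᵀ

Let N = A − (-4)·I. We want v_2 with N^2 v_2 = 0 but N^1 v_2 ≠ 0; then v_{j-1} := N · v_j for j = 2, …, 2.

Pick v_2 = (2, 1, 0, 0)ᵀ.
Then v_1 = N · v_2 = (12, -2, 0, -4)ᵀ.

Sanity check: (A − (-4)·I) v_1 = (0, 0, 0, 0)ᵀ = 0. ✓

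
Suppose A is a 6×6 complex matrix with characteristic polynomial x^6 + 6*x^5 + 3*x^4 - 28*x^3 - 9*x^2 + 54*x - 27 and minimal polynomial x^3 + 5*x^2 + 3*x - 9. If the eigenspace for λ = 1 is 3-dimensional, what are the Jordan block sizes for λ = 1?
Block sizes for λ = 1: [1, 1, 1]

Step 1 — from the characteristic polynomial, algebraic multiplicity of λ = 1 is 3. From dim ker(A − (1)·I) = 3, there are exactly 3 Jordan blocks for λ = 1.
Step 2 — from the minimal polynomial, the factor (x − 1) tells us the largest block for λ = 1 has size 1.
Step 3 — with total size 3, 3 blocks, and largest block 1, the block sizes (in nonincreasing order) are [1, 1, 1].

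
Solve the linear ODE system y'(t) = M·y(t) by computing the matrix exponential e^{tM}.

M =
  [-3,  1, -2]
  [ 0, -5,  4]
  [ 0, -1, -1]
e^{tM} =
  [exp(-3*t), t*exp(-3*t), -2*t*exp(-3*t)]
  [0, -2*t*exp(-3*t) + exp(-3*t), 4*t*exp(-3*t)]
  [0, -t*exp(-3*t), 2*t*exp(-3*t) + exp(-3*t)]

Strategy: write M = P · J · P⁻¹ where J is a Jordan canonical form, so e^{tM} = P · e^{tJ} · P⁻¹, and e^{tJ} can be computed block-by-block.

M has Jordan form
J =
  [-3,  1,  0]
  [ 0, -3,  0]
  [ 0,  0, -3]
(up to reordering of blocks).

Per-block formulas:
  For a 2×2 Jordan block J_2(-3): exp(t · J_2(-3)) = e^(-3t)·(I + t·N), where N is the 2×2 nilpotent shift.
  For a 1×1 block at λ = -3: exp(t · [-3]) = [e^(-3t)].

After assembling e^{tJ} and conjugating by P, we get:

e^{tM} =
  [exp(-3*t), t*exp(-3*t), -2*t*exp(-3*t)]
  [0, -2*t*exp(-3*t) + exp(-3*t), 4*t*exp(-3*t)]
  [0, -t*exp(-3*t), 2*t*exp(-3*t) + exp(-3*t)]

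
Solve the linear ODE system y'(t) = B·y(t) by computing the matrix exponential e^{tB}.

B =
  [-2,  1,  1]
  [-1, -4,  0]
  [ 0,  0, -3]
e^{tB} =
  [t*exp(-3*t) + exp(-3*t), t*exp(-3*t), t^2*exp(-3*t)/2 + t*exp(-3*t)]
  [-t*exp(-3*t), -t*exp(-3*t) + exp(-3*t), -t^2*exp(-3*t)/2]
  [0, 0, exp(-3*t)]

Strategy: write B = P · J · P⁻¹ where J is a Jordan canonical form, so e^{tB} = P · e^{tJ} · P⁻¹, and e^{tJ} can be computed block-by-block.

B has Jordan form
J =
  [-3,  1,  0]
  [ 0, -3,  1]
  [ 0,  0, -3]
(up to reordering of blocks).

Per-block formulas:
  For a 3×3 Jordan block J_3(-3): exp(t · J_3(-3)) = e^(-3t)·(I + t·N + (t^2/2)·N^2), where N is the 3×3 nilpotent shift.

After assembling e^{tJ} and conjugating by P, we get:

e^{tB} =
  [t*exp(-3*t) + exp(-3*t), t*exp(-3*t), t^2*exp(-3*t)/2 + t*exp(-3*t)]
  [-t*exp(-3*t), -t*exp(-3*t) + exp(-3*t), -t^2*exp(-3*t)/2]
  [0, 0, exp(-3*t)]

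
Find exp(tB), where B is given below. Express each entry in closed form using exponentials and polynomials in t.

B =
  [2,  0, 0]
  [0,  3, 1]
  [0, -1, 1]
e^{tB} =
  [exp(2*t), 0, 0]
  [0, t*exp(2*t) + exp(2*t), t*exp(2*t)]
  [0, -t*exp(2*t), -t*exp(2*t) + exp(2*t)]

Strategy: write B = P · J · P⁻¹ where J is a Jordan canonical form, so e^{tB} = P · e^{tJ} · P⁻¹, and e^{tJ} can be computed block-by-block.

B has Jordan form
J =
  [2, 1, 0]
  [0, 2, 0]
  [0, 0, 2]
(up to reordering of blocks).

Per-block formulas:
  For a 2×2 Jordan block J_2(2): exp(t · J_2(2)) = e^(2t)·(I + t·N), where N is the 2×2 nilpotent shift.
  For a 1×1 block at λ = 2: exp(t · [2]) = [e^(2t)].

After assembling e^{tJ} and conjugating by P, we get:

e^{tB} =
  [exp(2*t), 0, 0]
  [0, t*exp(2*t) + exp(2*t), t*exp(2*t)]
  [0, -t*exp(2*t), -t*exp(2*t) + exp(2*t)]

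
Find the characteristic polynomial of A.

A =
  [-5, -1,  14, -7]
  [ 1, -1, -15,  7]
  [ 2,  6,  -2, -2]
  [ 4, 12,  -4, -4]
x^4 + 12*x^3 + 48*x^2 + 64*x

Expanding det(x·I − A) (e.g. by cofactor expansion or by noting that A is similar to its Jordan form J, which has the same characteristic polynomial as A) gives
  χ_A(x) = x^4 + 12*x^3 + 48*x^2 + 64*x
which factors as x*(x + 4)^3. The eigenvalues (with algebraic multiplicities) are λ = -4 with multiplicity 3, λ = 0 with multiplicity 1.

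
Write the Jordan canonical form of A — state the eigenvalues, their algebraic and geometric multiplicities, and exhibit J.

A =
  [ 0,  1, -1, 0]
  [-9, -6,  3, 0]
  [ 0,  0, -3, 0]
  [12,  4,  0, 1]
J_2(-3) ⊕ J_1(-3) ⊕ J_1(1)

The characteristic polynomial is
  det(x·I − A) = x^4 + 8*x^3 + 18*x^2 - 27 = (x - 1)*(x + 3)^3

Eigenvalues and multiplicities (the geometric multiplicity of λ is n − rank(A − λI), which equals the number of Jordan blocks for λ):
  λ = -3: algebraic multiplicity = 3, geometric multiplicity = 2
  λ = 1: algebraic multiplicity = 1, geometric multiplicity = 1

Determining the block sizes for each eigenvalue:
  λ = -3: 2 blocks summing to 3 forces exactly one block of size 2 and the rest size 1 → block sizes [2, 1]
  λ = 1: one block (gm = 1), so the single block has size am = 1 → block sizes [1]

Assembling the blocks gives a Jordan form
J =
  [-3,  1,  0, 0]
  [ 0, -3,  0, 0]
  [ 0,  0, -3, 0]
  [ 0,  0,  0, 1]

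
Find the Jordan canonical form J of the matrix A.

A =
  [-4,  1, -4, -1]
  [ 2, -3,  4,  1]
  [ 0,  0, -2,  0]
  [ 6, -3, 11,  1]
J_3(-2) ⊕ J_1(-2)

The characteristic polynomial is
  det(x·I − A) = x^4 + 8*x^3 + 24*x^2 + 32*x + 16 = (x + 2)^4

Eigenvalues and multiplicities (the geometric multiplicity of λ is n − rank(A − λI), which equals the number of Jordan blocks for λ):
  λ = -2: algebraic multiplicity = 4, geometric multiplicity = 2

Determining the block sizes for each eigenvalue:
  λ = -2: with am = 4 and gm = 2, the partition is not yet determined (e.g. several partitions of 4 into 2 parts exist). Let N = A − (-2)·I. Computing rank(N^1) = 2, rank(N^2) = 1, rank(N^3) = 0; the number of blocks of size ≥ j is rank(N^{j−1}) − rank(N^j), giving [2, 1, 1]. So we have 1 block(s) of size 3, 1 block(s) of size 1 → block sizes [3, 1]

Assembling the blocks gives a Jordan form
J =
  [-2,  1,  0,  0]
  [ 0, -2,  1,  0]
  [ 0,  0, -2,  0]
  [ 0,  0,  0, -2]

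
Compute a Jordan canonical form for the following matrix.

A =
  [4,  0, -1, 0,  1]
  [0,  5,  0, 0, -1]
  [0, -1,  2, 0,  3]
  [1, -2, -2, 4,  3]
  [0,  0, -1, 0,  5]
J_3(4) ⊕ J_2(4)

The characteristic polynomial is
  det(x·I − A) = x^5 - 20*x^4 + 160*x^3 - 640*x^2 + 1280*x - 1024 = (x - 4)^5

Eigenvalues and multiplicities (the geometric multiplicity of λ is n − rank(A − λI), which equals the number of Jordan blocks for λ):
  λ = 4: algebraic multiplicity = 5, geometric multiplicity = 2

Determining the block sizes for each eigenvalue:
  λ = 4: with am = 5 and gm = 2, the partition is not yet determined (e.g. several partitions of 5 into 2 parts exist). Let N = A − (4)·I. Computing rank(N^1) = 3, rank(N^2) = 1, rank(N^3) = 0; the number of blocks of size ≥ j is rank(N^{j−1}) − rank(N^j), giving [2, 2, 1]. So we have 1 block(s) of size 3, 1 block(s) of size 2 → block sizes [3, 2]

Assembling the blocks gives a Jordan form
J =
  [4, 1, 0, 0, 0]
  [0, 4, 1, 0, 0]
  [0, 0, 4, 0, 0]
  [0, 0, 0, 4, 1]
  [0, 0, 0, 0, 4]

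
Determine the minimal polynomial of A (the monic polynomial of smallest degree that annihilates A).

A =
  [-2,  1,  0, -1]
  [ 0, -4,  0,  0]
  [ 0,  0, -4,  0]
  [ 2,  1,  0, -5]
x^2 + 7*x + 12

The characteristic polynomial is χ_A(x) = (x + 3)*(x + 4)^3, so the eigenvalues are known. The minimal polynomial is
  m_A(x) = Π_λ (x − λ)^{k_λ}
where k_λ is the size of the *largest* Jordan block for λ (equivalently, the smallest k with (A − λI)^k v = 0 for every generalised eigenvector v of λ).

  λ = -4: largest Jordan block has size 1, contributing (x + 4)
  λ = -3: largest Jordan block has size 1, contributing (x + 3)

So m_A(x) = (x + 3)*(x + 4) = x^2 + 7*x + 12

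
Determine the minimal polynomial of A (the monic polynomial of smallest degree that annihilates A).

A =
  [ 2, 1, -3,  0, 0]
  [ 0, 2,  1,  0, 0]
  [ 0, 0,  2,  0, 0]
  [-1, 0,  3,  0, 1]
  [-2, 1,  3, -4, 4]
x^3 - 6*x^2 + 12*x - 8

The characteristic polynomial is χ_A(x) = (x - 2)^5, so the eigenvalues are known. The minimal polynomial is
  m_A(x) = Π_λ (x − λ)^{k_λ}
where k_λ is the size of the *largest* Jordan block for λ (equivalently, the smallest k with (A − λI)^k v = 0 for every generalised eigenvector v of λ).

  λ = 2: largest Jordan block has size 3, contributing (x − 2)^3

So m_A(x) = (x - 2)^3 = x^3 - 6*x^2 + 12*x - 8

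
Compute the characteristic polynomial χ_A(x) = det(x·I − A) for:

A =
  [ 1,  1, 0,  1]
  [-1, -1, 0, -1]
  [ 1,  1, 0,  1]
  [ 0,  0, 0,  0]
x^4

Expanding det(x·I − A) (e.g. by cofactor expansion or by noting that A is similar to its Jordan form J, which has the same characteristic polynomial as A) gives
  χ_A(x) = x^4
which factors as x^4. The eigenvalues (with algebraic multiplicities) are λ = 0 with multiplicity 4.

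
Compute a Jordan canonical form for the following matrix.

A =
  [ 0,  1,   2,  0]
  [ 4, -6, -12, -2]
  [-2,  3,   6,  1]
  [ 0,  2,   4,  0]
J_2(0) ⊕ J_2(0)

The characteristic polynomial is
  det(x·I − A) = x^4

Eigenvalues and multiplicities (the geometric multiplicity of λ is n − rank(A − λI), which equals the number of Jordan blocks for λ):
  λ = 0: algebraic multiplicity = 4, geometric multiplicity = 2

Determining the block sizes for each eigenvalue:
  λ = 0: with am = 4 and gm = 2, the partition is not yet determined (e.g. several partitions of 4 into 2 parts exist). Let N = A − (0)·I. Computing rank(N^1) = 2, rank(N^2) = 0; the number of blocks of size ≥ j is rank(N^{j−1}) − rank(N^j), giving [2, 2]. So we have 2 block(s) of size 2 → block sizes [2, 2]

Assembling the blocks gives a Jordan form
J =
  [0, 1, 0, 0]
  [0, 0, 0, 0]
  [0, 0, 0, 1]
  [0, 0, 0, 0]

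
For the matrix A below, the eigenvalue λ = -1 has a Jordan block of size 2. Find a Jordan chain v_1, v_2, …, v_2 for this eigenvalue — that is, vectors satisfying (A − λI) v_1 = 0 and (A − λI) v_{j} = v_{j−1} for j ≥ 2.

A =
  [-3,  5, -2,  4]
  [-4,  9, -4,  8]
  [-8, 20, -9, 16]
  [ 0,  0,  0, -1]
A Jordan chain for λ = -1 of length 2:
v_1 = (-2, -4, -8, 0)ᵀ
v_2 = (1, 0, 0, 0)ᵀ

Let N = A − (-1)·I. We want v_2 with N^2 v_2 = 0 but N^1 v_2 ≠ 0; then v_{j-1} := N · v_j for j = 2, …, 2.

Pick v_2 = (1, 0, 0, 0)ᵀ.
Then v_1 = N · v_2 = (-2, -4, -8, 0)ᵀ.

Sanity check: (A − (-1)·I) v_1 = (0, 0, 0, 0)ᵀ = 0. ✓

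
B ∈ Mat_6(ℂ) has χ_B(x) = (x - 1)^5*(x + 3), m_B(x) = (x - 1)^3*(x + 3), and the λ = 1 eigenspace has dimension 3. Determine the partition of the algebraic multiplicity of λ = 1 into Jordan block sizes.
Block sizes for λ = 1: [3, 1, 1]

Step 1 — from the characteristic polynomial, algebraic multiplicity of λ = 1 is 5. From dim ker(B − (1)·I) = 3, there are exactly 3 Jordan blocks for λ = 1.
Step 2 — from the minimal polynomial, the factor (x − 1)^3 tells us the largest block for λ = 1 has size 3.
Step 3 — with total size 5, 3 blocks, and largest block 3, the block sizes (in nonincreasing order) are [3, 1, 1].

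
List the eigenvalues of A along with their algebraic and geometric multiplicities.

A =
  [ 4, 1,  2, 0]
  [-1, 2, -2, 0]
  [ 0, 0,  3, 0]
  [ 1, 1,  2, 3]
λ = 3: alg = 4, geom = 3

Step 1 — factor the characteristic polynomial to read off the algebraic multiplicities:
  χ_A(x) = (x - 3)^4

Step 2 — compute geometric multiplicities via the rank-nullity identity g(λ) = n − rank(A − λI):
  rank(A − (3)·I) = 1, so dim ker(A − (3)·I) = n − 1 = 3

Summary:
  λ = 3: algebraic multiplicity = 4, geometric multiplicity = 3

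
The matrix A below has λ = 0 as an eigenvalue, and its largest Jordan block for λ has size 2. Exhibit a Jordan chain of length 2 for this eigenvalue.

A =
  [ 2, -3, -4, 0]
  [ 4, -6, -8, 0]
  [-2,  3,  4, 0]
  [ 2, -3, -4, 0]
A Jordan chain for λ = 0 of length 2:
v_1 = (2, 4, -2, 2)ᵀ
v_2 = (1, 0, 0, 0)ᵀ

Let N = A − (0)·I. We want v_2 with N^2 v_2 = 0 but N^1 v_2 ≠ 0; then v_{j-1} := N · v_j for j = 2, …, 2.

Pick v_2 = (1, 0, 0, 0)ᵀ.
Then v_1 = N · v_2 = (2, 4, -2, 2)ᵀ.

Sanity check: (A − (0)·I) v_1 = (0, 0, 0, 0)ᵀ = 0. ✓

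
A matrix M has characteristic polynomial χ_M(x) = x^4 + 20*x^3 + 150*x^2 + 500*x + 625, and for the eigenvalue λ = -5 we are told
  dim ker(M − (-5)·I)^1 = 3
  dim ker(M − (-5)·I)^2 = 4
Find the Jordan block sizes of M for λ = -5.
Block sizes for λ = -5: [2, 1, 1]

From the dimensions of kernels of powers, the number of Jordan blocks of size at least j is d_j − d_{j−1} where d_j = dim ker(N^j) (with d_0 = 0). Computing the differences gives [3, 1].
The number of blocks of size exactly k is (#blocks of size ≥ k) − (#blocks of size ≥ k + 1), so the partition is: 2 block(s) of size 1, 1 block(s) of size 2.
In nonincreasing order the block sizes are [2, 1, 1].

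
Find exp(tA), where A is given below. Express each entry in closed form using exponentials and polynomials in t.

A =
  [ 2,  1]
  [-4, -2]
e^{tA} =
  [2*t + 1, t]
  [-4*t, 1 - 2*t]

Strategy: write A = P · J · P⁻¹ where J is a Jordan canonical form, so e^{tA} = P · e^{tJ} · P⁻¹, and e^{tJ} can be computed block-by-block.

A has Jordan form
J =
  [0, 1]
  [0, 0]
(up to reordering of blocks).

Per-block formulas:
  For a 2×2 Jordan block J_2(0): exp(t · J_2(0)) = e^(0t)·(I + t·N), where N is the 2×2 nilpotent shift.

After assembling e^{tJ} and conjugating by P, we get:

e^{tA} =
  [2*t + 1, t]
  [-4*t, 1 - 2*t]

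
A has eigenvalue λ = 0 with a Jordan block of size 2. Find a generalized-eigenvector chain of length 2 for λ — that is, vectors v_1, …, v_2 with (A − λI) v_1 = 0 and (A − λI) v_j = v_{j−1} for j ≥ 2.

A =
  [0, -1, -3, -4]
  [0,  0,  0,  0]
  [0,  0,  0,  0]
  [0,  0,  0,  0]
A Jordan chain for λ = 0 of length 2:
v_1 = (-1, 0, 0, 0)ᵀ
v_2 = (0, 1, 0, 0)ᵀ

Let N = A − (0)·I. We want v_2 with N^2 v_2 = 0 but N^1 v_2 ≠ 0; then v_{j-1} := N · v_j for j = 2, …, 2.

Pick v_2 = (0, 1, 0, 0)ᵀ.
Then v_1 = N · v_2 = (-1, 0, 0, 0)ᵀ.

Sanity check: (A − (0)·I) v_1 = (0, 0, 0, 0)ᵀ = 0. ✓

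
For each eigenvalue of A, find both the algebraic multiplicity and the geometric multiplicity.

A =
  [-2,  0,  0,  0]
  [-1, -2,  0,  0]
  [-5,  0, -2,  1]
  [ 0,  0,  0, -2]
λ = -2: alg = 4, geom = 2

Step 1 — factor the characteristic polynomial to read off the algebraic multiplicities:
  χ_A(x) = (x + 2)^4

Step 2 — compute geometric multiplicities via the rank-nullity identity g(λ) = n − rank(A − λI):
  rank(A − (-2)·I) = 2, so dim ker(A − (-2)·I) = n − 2 = 2

Summary:
  λ = -2: algebraic multiplicity = 4, geometric multiplicity = 2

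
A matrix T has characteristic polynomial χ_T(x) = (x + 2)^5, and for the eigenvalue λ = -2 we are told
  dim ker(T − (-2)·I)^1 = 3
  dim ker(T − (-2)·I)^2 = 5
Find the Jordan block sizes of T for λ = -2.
Block sizes for λ = -2: [2, 2, 1]

From the dimensions of kernels of powers, the number of Jordan blocks of size at least j is d_j − d_{j−1} where d_j = dim ker(N^j) (with d_0 = 0). Computing the differences gives [3, 2].
The number of blocks of size exactly k is (#blocks of size ≥ k) − (#blocks of size ≥ k + 1), so the partition is: 1 block(s) of size 1, 2 block(s) of size 2.
In nonincreasing order the block sizes are [2, 2, 1].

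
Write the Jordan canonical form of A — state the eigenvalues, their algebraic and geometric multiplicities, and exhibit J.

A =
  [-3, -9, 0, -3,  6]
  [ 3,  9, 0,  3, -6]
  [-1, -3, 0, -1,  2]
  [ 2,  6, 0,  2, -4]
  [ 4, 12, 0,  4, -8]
J_2(0) ⊕ J_1(0) ⊕ J_1(0) ⊕ J_1(0)

The characteristic polynomial is
  det(x·I − A) = x^5

Eigenvalues and multiplicities (the geometric multiplicity of λ is n − rank(A − λI), which equals the number of Jordan blocks for λ):
  λ = 0: algebraic multiplicity = 5, geometric multiplicity = 4

Determining the block sizes for each eigenvalue:
  λ = 0: 4 blocks summing to 5 forces exactly one block of size 2 and the rest size 1 → block sizes [2, 1, 1, 1]

Assembling the blocks gives a Jordan form
J =
  [0, 1, 0, 0, 0]
  [0, 0, 0, 0, 0]
  [0, 0, 0, 0, 0]
  [0, 0, 0, 0, 0]
  [0, 0, 0, 0, 0]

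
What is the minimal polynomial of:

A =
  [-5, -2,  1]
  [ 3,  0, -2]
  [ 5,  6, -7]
x^3 + 12*x^2 + 48*x + 64

The characteristic polynomial is χ_A(x) = (x + 4)^3, so the eigenvalues are known. The minimal polynomial is
  m_A(x) = Π_λ (x − λ)^{k_λ}
where k_λ is the size of the *largest* Jordan block for λ (equivalently, the smallest k with (A − λI)^k v = 0 for every generalised eigenvector v of λ).

  λ = -4: largest Jordan block has size 3, contributing (x + 4)^3

So m_A(x) = (x + 4)^3 = x^3 + 12*x^2 + 48*x + 64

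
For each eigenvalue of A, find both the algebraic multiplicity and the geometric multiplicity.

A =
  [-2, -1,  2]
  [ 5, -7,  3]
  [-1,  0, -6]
λ = -5: alg = 3, geom = 1

Step 1 — factor the characteristic polynomial to read off the algebraic multiplicities:
  χ_A(x) = (x + 5)^3

Step 2 — compute geometric multiplicities via the rank-nullity identity g(λ) = n − rank(A − λI):
  rank(A − (-5)·I) = 2, so dim ker(A − (-5)·I) = n − 2 = 1

Summary:
  λ = -5: algebraic multiplicity = 3, geometric multiplicity = 1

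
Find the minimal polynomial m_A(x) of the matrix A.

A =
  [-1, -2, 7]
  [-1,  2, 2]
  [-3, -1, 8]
x^3 - 9*x^2 + 27*x - 27

The characteristic polynomial is χ_A(x) = (x - 3)^3, so the eigenvalues are known. The minimal polynomial is
  m_A(x) = Π_λ (x − λ)^{k_λ}
where k_λ is the size of the *largest* Jordan block for λ (equivalently, the smallest k with (A − λI)^k v = 0 for every generalised eigenvector v of λ).

  λ = 3: largest Jordan block has size 3, contributing (x − 3)^3

So m_A(x) = (x - 3)^3 = x^3 - 9*x^2 + 27*x - 27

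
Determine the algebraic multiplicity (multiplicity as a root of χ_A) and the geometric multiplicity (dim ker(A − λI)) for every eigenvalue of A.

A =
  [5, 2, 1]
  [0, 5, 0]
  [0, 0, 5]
λ = 5: alg = 3, geom = 2

Step 1 — factor the characteristic polynomial to read off the algebraic multiplicities:
  χ_A(x) = (x - 5)^3

Step 2 — compute geometric multiplicities via the rank-nullity identity g(λ) = n − rank(A − λI):
  rank(A − (5)·I) = 1, so dim ker(A − (5)·I) = n − 1 = 2

Summary:
  λ = 5: algebraic multiplicity = 3, geometric multiplicity = 2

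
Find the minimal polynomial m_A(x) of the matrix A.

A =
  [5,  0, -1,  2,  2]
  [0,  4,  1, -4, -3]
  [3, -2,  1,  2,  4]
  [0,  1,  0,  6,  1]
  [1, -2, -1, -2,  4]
x^3 - 12*x^2 + 48*x - 64

The characteristic polynomial is χ_A(x) = (x - 4)^5, so the eigenvalues are known. The minimal polynomial is
  m_A(x) = Π_λ (x − λ)^{k_λ}
where k_λ is the size of the *largest* Jordan block for λ (equivalently, the smallest k with (A − λI)^k v = 0 for every generalised eigenvector v of λ).

  λ = 4: largest Jordan block has size 3, contributing (x − 4)^3

So m_A(x) = (x - 4)^3 = x^3 - 12*x^2 + 48*x - 64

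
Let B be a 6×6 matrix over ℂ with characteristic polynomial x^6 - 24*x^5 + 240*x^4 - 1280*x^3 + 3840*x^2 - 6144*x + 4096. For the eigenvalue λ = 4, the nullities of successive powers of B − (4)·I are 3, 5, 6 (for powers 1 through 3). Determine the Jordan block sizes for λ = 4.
Block sizes for λ = 4: [3, 2, 1]

From the dimensions of kernels of powers, the number of Jordan blocks of size at least j is d_j − d_{j−1} where d_j = dim ker(N^j) (with d_0 = 0). Computing the differences gives [3, 2, 1].
The number of blocks of size exactly k is (#blocks of size ≥ k) − (#blocks of size ≥ k + 1), so the partition is: 1 block(s) of size 1, 1 block(s) of size 2, 1 block(s) of size 3.
In nonincreasing order the block sizes are [3, 2, 1].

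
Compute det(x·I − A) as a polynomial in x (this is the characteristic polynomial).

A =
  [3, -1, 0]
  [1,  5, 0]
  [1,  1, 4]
x^3 - 12*x^2 + 48*x - 64

Expanding det(x·I − A) (e.g. by cofactor expansion or by noting that A is similar to its Jordan form J, which has the same characteristic polynomial as A) gives
  χ_A(x) = x^3 - 12*x^2 + 48*x - 64
which factors as (x - 4)^3. The eigenvalues (with algebraic multiplicities) are λ = 4 with multiplicity 3.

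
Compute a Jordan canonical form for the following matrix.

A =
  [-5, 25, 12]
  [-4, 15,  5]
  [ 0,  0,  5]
J_3(5)

The characteristic polynomial is
  det(x·I − A) = x^3 - 15*x^2 + 75*x - 125 = (x - 5)^3

Eigenvalues and multiplicities (the geometric multiplicity of λ is n − rank(A − λI), which equals the number of Jordan blocks for λ):
  λ = 5: algebraic multiplicity = 3, geometric multiplicity = 1

Determining the block sizes for each eigenvalue:
  λ = 5: one block (gm = 1), so the single block has size am = 3 → block sizes [3]

Assembling the blocks gives a Jordan form
J =
  [5, 1, 0]
  [0, 5, 1]
  [0, 0, 5]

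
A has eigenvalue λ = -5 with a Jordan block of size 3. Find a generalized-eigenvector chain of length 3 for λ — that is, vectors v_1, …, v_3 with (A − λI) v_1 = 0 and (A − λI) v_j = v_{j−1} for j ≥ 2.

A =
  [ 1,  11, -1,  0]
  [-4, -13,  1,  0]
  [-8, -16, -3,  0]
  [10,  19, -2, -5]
A Jordan chain for λ = -5 of length 3:
v_1 = (-6, 4, 8, -10)ᵀ
v_2 = (11, -8, -16, 19)ᵀ
v_3 = (0, 1, 0, 0)ᵀ

Let N = A − (-5)·I. We want v_3 with N^3 v_3 = 0 but N^2 v_3 ≠ 0; then v_{j-1} := N · v_j for j = 3, …, 2.

Pick v_3 = (0, 1, 0, 0)ᵀ.
Then v_2 = N · v_3 = (11, -8, -16, 19)ᵀ.
Then v_1 = N · v_2 = (-6, 4, 8, -10)ᵀ.

Sanity check: (A − (-5)·I) v_1 = (0, 0, 0, 0)ᵀ = 0. ✓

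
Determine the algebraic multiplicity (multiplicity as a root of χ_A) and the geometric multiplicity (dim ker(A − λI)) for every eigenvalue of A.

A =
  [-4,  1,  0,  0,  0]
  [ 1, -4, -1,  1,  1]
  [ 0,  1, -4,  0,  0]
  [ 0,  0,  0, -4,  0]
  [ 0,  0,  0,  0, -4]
λ = -4: alg = 5, geom = 3

Step 1 — factor the characteristic polynomial to read off the algebraic multiplicities:
  χ_A(x) = (x + 4)^5

Step 2 — compute geometric multiplicities via the rank-nullity identity g(λ) = n − rank(A − λI):
  rank(A − (-4)·I) = 2, so dim ker(A − (-4)·I) = n − 2 = 3

Summary:
  λ = -4: algebraic multiplicity = 5, geometric multiplicity = 3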